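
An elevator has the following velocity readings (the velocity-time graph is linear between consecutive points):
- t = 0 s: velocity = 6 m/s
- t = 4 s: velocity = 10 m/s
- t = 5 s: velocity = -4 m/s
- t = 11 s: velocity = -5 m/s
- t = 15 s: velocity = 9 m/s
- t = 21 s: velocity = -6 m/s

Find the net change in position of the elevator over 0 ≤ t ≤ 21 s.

25 m

Net displacement equals the area under the velocity-time graph (areas below the axis count negative).
0–4 s: ½(6 + 10)(4) = 32 m
4–5 s: ½(10 + -4)(1) = 3 m
5–11 s: ½(-4 + -5)(6) = -27 m
11–15 s: ½(-5 + 9)(4) = 8 m
15–21 s: ½(9 + -6)(6) = 9 m
Net displacement = 25 m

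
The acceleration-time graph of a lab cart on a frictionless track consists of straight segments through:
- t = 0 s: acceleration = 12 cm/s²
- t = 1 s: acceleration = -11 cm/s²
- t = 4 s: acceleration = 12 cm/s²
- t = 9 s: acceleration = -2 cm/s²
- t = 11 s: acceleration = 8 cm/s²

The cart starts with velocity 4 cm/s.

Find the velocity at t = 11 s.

Δv equals the area under the a-t graph; then v = v₀ + Δv.
0–1 s: ½(12 + -11)(1) = 0.5 cm/s
1–4 s: ½(-11 + 12)(3) = 1.5 cm/s
4–9 s: ½(12 + -2)(5) = 25 cm/s
9–11 s: ½(-2 + 8)(2) = 6 cm/s
Δv = 33 cm/s, so v(11) = 4 + (33) = 37 cm/s.

37 cm/s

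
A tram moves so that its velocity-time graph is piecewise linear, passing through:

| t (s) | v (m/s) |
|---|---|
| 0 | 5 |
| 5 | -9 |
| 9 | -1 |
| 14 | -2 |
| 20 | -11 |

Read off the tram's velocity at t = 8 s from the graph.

-3 m/s

On 5–9 s the graph is linear from -9 to -1 m/s: v(8) = -9 + (-1 − -9)·(8 − 5)/(9 − 5) = -3 m/s.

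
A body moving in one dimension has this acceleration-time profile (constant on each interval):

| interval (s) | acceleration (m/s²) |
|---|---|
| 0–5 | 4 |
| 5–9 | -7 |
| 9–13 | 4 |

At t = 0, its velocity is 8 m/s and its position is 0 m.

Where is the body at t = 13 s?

178 m

On each constant-a segment, Δv = aΔt and Δx = v₀Δt + ½aΔt²; chain segment to segment.
0–5 s: v starts 8 m/s; Δx = 8·5 + ½·4·5² = 90 m; v ends 28 m/s.
5–9 s: v starts 28 m/s; Δx = 28·4 + ½·-7·4² = 56 m; v ends 0 m/s.
9–13 s: v starts 0 m/s; Δx = 0·4 + ½·4·4² = 32 m; v ends 16 m/s.
x(13) = 0 + Σ Δx = 178 m.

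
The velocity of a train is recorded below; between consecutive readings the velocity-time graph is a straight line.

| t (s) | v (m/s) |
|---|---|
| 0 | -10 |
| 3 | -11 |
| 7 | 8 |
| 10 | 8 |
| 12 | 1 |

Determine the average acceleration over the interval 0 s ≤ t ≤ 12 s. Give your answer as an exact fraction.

11/12 m/s²

Average acceleration = Δv/Δt = (1 − -10)/(12 − 0) = 11/12 m/s².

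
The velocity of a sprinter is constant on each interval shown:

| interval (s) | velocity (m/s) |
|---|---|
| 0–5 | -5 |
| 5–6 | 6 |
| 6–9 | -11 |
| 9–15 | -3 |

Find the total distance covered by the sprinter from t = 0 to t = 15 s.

82 m

Total distance travelled is ∫|v| dt — sum the magnitudes of each area piece.
0–5 s: |-5| × 5 = 25 m
5–6 s: |6| × 1 = 6 m
6–9 s: |-11| × 3 = 33 m
9–15 s: |-3| × 6 = 18 m
Total distance = 82 m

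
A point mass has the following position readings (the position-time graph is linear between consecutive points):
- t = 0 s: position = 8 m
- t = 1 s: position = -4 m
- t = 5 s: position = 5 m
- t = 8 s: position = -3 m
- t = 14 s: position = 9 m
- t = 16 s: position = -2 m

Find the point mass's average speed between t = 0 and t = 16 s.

3.25 m/s

Average speed = (total path length)/(elapsed time); on a piecewise-linear x-t graph the path length is Σ|Δx|.
0–1 s: |Δx| = |-4 − 8| = 12 m
1–5 s: |Δx| = |5 − -4| = 9 m
5–8 s: |Δx| = |-3 − 5| = 8 m
8–14 s: |Δx| = |9 − -3| = 12 m
14–16 s: |Δx| = |-2 − 9| = 11 m
Total path = 52 m; average speed = 52/16 = 3.25 m/s.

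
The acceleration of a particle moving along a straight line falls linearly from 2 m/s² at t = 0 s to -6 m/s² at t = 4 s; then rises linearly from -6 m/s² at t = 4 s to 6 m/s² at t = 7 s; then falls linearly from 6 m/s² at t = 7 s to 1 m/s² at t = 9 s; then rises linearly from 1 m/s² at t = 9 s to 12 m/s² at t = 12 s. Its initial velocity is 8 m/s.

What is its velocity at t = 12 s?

26.5 m/s

Δv equals the area under the a-t graph; then v = v₀ + Δv.
0–4 s: ½(2 + -6)(4) = -8 m/s
4–7 s: ½(-6 + 6)(3) = 0 m/s
7–9 s: ½(6 + 1)(2) = 7 m/s
9–12 s: ½(1 + 12)(3) = 19.5 m/s
Δv = 18.5 m/s, so v(12) = 8 + (18.5) = 26.5 m/s.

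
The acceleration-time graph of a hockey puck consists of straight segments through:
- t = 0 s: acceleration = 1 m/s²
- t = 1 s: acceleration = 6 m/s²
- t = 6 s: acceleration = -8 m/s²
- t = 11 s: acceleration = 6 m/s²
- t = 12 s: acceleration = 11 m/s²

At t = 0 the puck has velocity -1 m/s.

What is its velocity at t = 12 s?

Δv equals the area under the a-t graph; then v = v₀ + Δv.
0–1 s: ½(1 + 6)(1) = 3.5 m/s
1–6 s: ½(6 + -8)(5) = -5 m/s
6–11 s: ½(-8 + 6)(5) = -5 m/s
11–12 s: ½(6 + 11)(1) = 8.5 m/s
Δv = 2 m/s, so v(12) = -1 + (2) = 1 m/s.

1 m/s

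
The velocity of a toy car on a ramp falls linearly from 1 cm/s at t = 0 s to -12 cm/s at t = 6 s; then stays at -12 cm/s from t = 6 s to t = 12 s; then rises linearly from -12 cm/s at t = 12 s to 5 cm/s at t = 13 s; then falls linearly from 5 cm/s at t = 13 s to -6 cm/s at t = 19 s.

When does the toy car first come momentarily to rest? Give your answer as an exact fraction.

v changes sign on 0–6 s (from 1 to -12); the graph is linear there, so v = 0 at t = 0 + (-1)·(6 − 0)/(-12 − 1) = 6/13 s.

t = 6/13 s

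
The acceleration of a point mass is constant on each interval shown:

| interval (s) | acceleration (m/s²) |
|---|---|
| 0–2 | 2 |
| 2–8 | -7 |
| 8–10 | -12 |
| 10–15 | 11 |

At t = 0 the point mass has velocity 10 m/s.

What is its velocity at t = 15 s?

Δv equals the area under the a-t graph; then v = v₀ + Δv.
0–2 s: 2 × 2 = 4 m/s
2–8 s: -7 × 6 = -42 m/s
8–10 s: -12 × 2 = -24 m/s
10–15 s: 11 × 5 = 55 m/s
Δv = -7 m/s, so v(15) = 10 + (-7) = 3 m/s.

3 m/s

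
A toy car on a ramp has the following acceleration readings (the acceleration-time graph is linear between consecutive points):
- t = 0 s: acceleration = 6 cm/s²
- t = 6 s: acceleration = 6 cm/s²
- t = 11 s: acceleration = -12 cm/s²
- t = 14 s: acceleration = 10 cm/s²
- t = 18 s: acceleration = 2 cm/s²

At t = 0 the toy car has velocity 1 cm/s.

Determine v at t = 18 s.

Δv equals the area under the a-t graph; then v = v₀ + Δv.
0–6 s: 6 × 6 = 36 cm/s
6–11 s: ½(6 + -12)(5) = -15 cm/s
11–14 s: ½(-12 + 10)(3) = -3 cm/s
14–18 s: ½(10 + 2)(4) = 24 cm/s
Δv = 42 cm/s, so v(18) = 1 + (42) = 43 cm/s.

43 cm/s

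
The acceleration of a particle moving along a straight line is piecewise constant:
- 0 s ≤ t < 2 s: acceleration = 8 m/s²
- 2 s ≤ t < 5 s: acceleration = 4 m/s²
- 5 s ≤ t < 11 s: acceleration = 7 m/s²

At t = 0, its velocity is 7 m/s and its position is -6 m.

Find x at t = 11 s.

447 m

On each constant-a segment, Δv = aΔt and Δx = v₀Δt + ½aΔt²; chain segment to segment.
0–2 s: v starts 7 m/s; Δx = 7·2 + ½·8·2² = 30 m; v ends 23 m/s.
2–5 s: v starts 23 m/s; Δx = 23·3 + ½·4·3² = 87 m; v ends 35 m/s.
5–11 s: v starts 35 m/s; Δx = 35·6 + ½·7·6² = 336 m; v ends 77 m/s.
x(11) = -6 + Σ Δx = 447 m.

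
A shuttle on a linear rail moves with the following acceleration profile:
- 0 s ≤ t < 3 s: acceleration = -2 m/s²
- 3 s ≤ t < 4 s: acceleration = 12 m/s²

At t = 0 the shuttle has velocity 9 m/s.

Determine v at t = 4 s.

15 m/s

Δv equals the area under the a-t graph; then v = v₀ + Δv.
0–3 s: -2 × 3 = -6 m/s
3–4 s: 12 × 1 = 12 m/s
Δv = 6 m/s, so v(4) = 9 + (6) = 15 m/s.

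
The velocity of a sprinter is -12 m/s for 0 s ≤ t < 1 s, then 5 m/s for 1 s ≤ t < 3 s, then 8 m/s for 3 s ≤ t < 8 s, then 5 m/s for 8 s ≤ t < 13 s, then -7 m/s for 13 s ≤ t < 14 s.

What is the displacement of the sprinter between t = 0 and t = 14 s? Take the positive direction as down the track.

Net displacement equals the area under the velocity-time graph (areas below the axis count negative).
0–1 s: -12 × 1 = -12 m
1–3 s: 5 × 2 = 10 m
3–8 s: 8 × 5 = 40 m
8–13 s: 5 × 5 = 25 m
13–14 s: -7 × 1 = -7 m
Net displacement = 56 m

56 m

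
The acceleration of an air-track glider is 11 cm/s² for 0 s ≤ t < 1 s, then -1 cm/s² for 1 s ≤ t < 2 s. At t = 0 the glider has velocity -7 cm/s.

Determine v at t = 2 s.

Δv equals the area under the a-t graph; then v = v₀ + Δv.
0–1 s: 11 × 1 = 11 cm/s
1–2 s: -1 × 1 = -1 cm/s
Δv = 10 cm/s, so v(2) = -7 + (10) = 3 cm/s.

3 cm/s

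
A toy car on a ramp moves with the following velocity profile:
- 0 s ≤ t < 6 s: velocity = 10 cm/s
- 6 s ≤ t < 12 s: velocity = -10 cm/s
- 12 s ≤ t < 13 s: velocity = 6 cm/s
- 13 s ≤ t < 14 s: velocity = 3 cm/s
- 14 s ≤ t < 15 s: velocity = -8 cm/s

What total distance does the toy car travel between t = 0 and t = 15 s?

Distance (not displacement) is the total path length: add the absolute areas under v-t.
0–6 s: |10| × 6 = 60 cm
6–12 s: |-10| × 6 = 60 cm
12–13 s: |6| × 1 = 6 cm
13–14 s: |3| × 1 = 3 cm
14–15 s: |-8| × 1 = 8 cm
Total distance = 137 cm

137 cm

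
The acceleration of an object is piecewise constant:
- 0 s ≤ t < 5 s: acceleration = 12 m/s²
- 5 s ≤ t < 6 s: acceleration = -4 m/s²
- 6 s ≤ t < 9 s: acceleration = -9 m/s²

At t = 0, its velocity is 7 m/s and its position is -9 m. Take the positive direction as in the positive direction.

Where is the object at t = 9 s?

389.5 m

On each constant-a segment, Δv = aΔt and Δx = v₀Δt + ½aΔt²; chain segment to segment.
0–5 s: v starts 7 m/s; Δx = 7·5 + ½·12·5² = 185 m; v ends 67 m/s.
5–6 s: v starts 67 m/s; Δx = 67·1 + ½·-4·1² = 65 m; v ends 63 m/s.
6–9 s: v starts 63 m/s; Δx = 63·3 + ½·-9·3² = 148.5 m; v ends 36 m/s.
x(9) = -9 + Σ Δx = 389.5 m.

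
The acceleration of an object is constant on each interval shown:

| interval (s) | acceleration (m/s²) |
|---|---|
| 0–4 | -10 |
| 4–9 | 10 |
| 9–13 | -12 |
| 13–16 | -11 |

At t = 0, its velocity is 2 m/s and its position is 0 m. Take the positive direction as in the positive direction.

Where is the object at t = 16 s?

On each constant-a segment, Δv = aΔt and Δx = v₀Δt + ½aΔt²; chain segment to segment.
0–4 s: v starts 2 m/s; Δx = 2·4 + ½·-10·4² = -72 m; v ends -38 m/s.
4–9 s: v starts -38 m/s; Δx = -38·5 + ½·10·5² = -65 m; v ends 12 m/s.
9–13 s: v starts 12 m/s; Δx = 12·4 + ½·-12·4² = -48 m; v ends -36 m/s.
13–16 s: v starts -36 m/s; Δx = -36·3 + ½·-11·3² = -157.5 m; v ends -69 m/s.
x(16) = 0 + Σ Δx = -342.5 m.

-342.5 m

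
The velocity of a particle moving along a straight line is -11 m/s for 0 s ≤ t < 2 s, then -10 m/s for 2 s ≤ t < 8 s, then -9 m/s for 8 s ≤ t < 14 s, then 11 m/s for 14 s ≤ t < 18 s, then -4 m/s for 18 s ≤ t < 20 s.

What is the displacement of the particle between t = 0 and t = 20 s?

-100 m

Net displacement equals the area under the velocity-time graph (areas below the axis count negative).
0–2 s: -11 × 2 = -22 m
2–8 s: -10 × 6 = -60 m
8–14 s: -9 × 6 = -54 m
14–18 s: 11 × 4 = 44 m
18–20 s: -4 × 2 = -8 m
Net displacement = -100 m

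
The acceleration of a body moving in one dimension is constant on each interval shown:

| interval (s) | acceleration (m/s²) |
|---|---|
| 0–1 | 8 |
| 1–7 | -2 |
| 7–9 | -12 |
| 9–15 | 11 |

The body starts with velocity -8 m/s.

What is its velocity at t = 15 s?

Δv equals the area under the a-t graph; then v = v₀ + Δv.
0–1 s: 8 × 1 = 8 m/s
1–7 s: -2 × 6 = -12 m/s
7–9 s: -12 × 2 = -24 m/s
9–15 s: 11 × 6 = 66 m/s
Δv = 38 m/s, so v(15) = -8 + (38) = 30 m/s.

30 m/s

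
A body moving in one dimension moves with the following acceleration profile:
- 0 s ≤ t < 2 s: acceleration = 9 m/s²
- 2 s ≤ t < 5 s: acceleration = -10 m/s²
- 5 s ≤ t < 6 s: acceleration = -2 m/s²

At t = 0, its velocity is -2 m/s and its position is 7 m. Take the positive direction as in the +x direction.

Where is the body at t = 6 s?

On each constant-a segment, Δv = aΔt and Δx = v₀Δt + ½aΔt²; chain segment to segment.
0–2 s: v starts -2 m/s; Δx = -2·2 + ½·9·2² = 14 m; v ends 16 m/s.
2–5 s: v starts 16 m/s; Δx = 16·3 + ½·-10·3² = 3 m; v ends -14 m/s.
5–6 s: v starts -14 m/s; Δx = -14·1 + ½·-2·1² = -15 m; v ends -16 m/s.
x(6) = 7 + Σ Δx = 9 m.

9 m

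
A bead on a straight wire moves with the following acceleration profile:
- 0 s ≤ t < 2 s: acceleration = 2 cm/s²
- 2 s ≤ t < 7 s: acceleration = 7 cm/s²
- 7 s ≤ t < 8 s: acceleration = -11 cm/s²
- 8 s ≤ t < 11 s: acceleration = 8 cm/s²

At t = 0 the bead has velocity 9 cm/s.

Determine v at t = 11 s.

61 cm/s

Δv equals the area under the a-t graph; then v = v₀ + Δv.
0–2 s: 2 × 2 = 4 cm/s
2–7 s: 7 × 5 = 35 cm/s
7–8 s: -11 × 1 = -11 cm/s
8–11 s: 8 × 3 = 24 cm/s
Δv = 52 cm/s, so v(11) = 9 + (52) = 61 cm/s.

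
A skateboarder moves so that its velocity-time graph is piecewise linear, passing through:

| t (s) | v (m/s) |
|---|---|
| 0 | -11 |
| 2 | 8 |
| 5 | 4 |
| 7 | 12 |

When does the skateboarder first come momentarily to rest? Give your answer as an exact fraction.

v changes sign on 0–2 s (from -11 to 8); the graph is linear there, so v = 0 at t = 0 + (11)·(2 − 0)/(8 − -11) = 22/19 s.

t = 22/19 s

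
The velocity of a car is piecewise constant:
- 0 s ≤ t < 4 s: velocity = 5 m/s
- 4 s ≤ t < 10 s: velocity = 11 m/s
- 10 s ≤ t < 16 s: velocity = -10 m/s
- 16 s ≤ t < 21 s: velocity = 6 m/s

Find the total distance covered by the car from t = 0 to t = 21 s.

176 m

Distance (not displacement) is the total path length: add the absolute areas under v-t.
0–4 s: |5| × 4 = 20 m
4–10 s: |11| × 6 = 66 m
10–16 s: |-10| × 6 = 60 m
16–21 s: |6| × 5 = 30 m
Total distance = 176 m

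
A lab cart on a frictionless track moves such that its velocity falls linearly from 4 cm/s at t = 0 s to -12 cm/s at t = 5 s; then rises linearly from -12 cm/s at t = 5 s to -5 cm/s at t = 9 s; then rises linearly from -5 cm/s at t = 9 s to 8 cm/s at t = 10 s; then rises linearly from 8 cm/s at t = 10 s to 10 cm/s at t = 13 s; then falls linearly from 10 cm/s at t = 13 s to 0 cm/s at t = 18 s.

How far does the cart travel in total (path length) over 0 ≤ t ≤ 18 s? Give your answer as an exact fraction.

Distance (not displacement) is the total path length: add the absolute areas under v-t.
0–5 s: v = 0 at t = 1.25 s; triangle areas 2.5 + 22.5 = 25 cm
5–9 s: |½(-12 + -5)(4)| = 34 cm
9–10 s: v = 0 at t = 122/13 s; triangle areas 25/26 + 32/13 = 89/26 cm
10–13 s: |½(8 + 10)(3)| = 27 cm
13–18 s: |½(10 + 0)(5)| = 25 cm
Total distance = 2975/26 cm

2975/26 cm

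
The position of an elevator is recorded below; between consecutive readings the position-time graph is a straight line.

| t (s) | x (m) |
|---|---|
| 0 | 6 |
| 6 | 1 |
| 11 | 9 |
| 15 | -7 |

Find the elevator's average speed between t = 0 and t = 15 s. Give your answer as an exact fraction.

29/15 m/s

Average speed = (total path length)/(elapsed time); on a piecewise-linear x-t graph the path length is Σ|Δx|.
0–6 s: |Δx| = |1 − 6| = 5 m
6–11 s: |Δx| = |9 − 1| = 8 m
11–15 s: |Δx| = |-7 − 9| = 16 m
Total path = 29 m; average speed = 29/15 = 29/15 m/s.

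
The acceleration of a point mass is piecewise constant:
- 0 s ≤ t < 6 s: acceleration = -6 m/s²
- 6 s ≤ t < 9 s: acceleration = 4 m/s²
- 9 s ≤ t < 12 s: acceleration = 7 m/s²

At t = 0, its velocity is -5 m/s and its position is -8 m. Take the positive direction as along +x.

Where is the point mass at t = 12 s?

On each constant-a segment, Δv = aΔt and Δx = v₀Δt + ½aΔt²; chain segment to segment.
0–6 s: v starts -5 m/s; Δx = -5·6 + ½·-6·6² = -138 m; v ends -41 m/s.
6–9 s: v starts -41 m/s; Δx = -41·3 + ½·4·3² = -105 m; v ends -29 m/s.
9–12 s: v starts -29 m/s; Δx = -29·3 + ½·7·3² = -55.5 m; v ends -8 m/s.
x(12) = -8 + Σ Δx = -306.5 m.

-306.5 m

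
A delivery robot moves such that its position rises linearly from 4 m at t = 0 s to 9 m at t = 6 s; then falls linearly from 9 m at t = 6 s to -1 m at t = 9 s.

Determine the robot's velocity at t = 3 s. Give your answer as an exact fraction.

Velocity is the slope of the x-t graph on 0–6 s: (9 − 4)/(6 − 0) = 5/6 m/s.

5/6 m/s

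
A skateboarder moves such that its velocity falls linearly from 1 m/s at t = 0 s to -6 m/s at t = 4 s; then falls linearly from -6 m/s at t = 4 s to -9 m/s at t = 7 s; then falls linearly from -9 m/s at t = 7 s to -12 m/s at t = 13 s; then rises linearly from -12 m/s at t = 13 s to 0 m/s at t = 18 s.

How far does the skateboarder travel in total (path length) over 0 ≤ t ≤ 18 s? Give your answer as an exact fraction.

Distance (not displacement) is the total path length: add the absolute areas under v-t.
0–4 s: v = 0 at t = 4/7 s; triangle areas 2/7 + 72/7 = 74/7 m
4–7 s: |½(-6 + -9)(3)| = 22.5 m
7–13 s: |½(-9 + -12)(6)| = 63 m
13–18 s: |½(-12 + 0)(5)| = 30 m
Total distance = 1765/14 m

1765/14 m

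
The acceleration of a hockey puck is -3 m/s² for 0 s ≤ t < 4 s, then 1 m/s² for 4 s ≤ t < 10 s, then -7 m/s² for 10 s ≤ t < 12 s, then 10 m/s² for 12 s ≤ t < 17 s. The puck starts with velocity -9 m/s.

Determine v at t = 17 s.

Δv equals the area under the a-t graph; then v = v₀ + Δv.
0–4 s: -3 × 4 = -12 m/s
4–10 s: 1 × 6 = 6 m/s
10–12 s: -7 × 2 = -14 m/s
12–17 s: 10 × 5 = 50 m/s
Δv = 30 m/s, so v(17) = -9 + (30) = 21 m/s.

21 m/s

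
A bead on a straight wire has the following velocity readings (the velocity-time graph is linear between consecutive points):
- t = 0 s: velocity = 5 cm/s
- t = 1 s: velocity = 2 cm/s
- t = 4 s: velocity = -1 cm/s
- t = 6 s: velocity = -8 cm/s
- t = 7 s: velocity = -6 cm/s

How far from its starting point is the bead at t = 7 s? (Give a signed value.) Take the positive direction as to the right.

Net displacement equals the area under the velocity-time graph (areas below the axis count negative).
0–1 s: ½(5 + 2)(1) = 3.5 cm
1–4 s: ½(2 + -1)(3) = 1.5 cm
4–6 s: ½(-1 + -8)(2) = -9 cm
6–7 s: ½(-8 + -6)(1) = -7 cm
Net displacement = -11 cm

-11 cm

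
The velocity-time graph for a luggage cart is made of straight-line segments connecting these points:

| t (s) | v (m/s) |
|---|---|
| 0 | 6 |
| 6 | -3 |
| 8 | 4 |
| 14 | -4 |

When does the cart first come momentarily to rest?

t = 4 s

v changes sign on 0–6 s (from 6 to -3); the graph is linear there, so v = 0 at t = 0 + (-6)·(6 − 0)/(-3 − 6) = 4 s.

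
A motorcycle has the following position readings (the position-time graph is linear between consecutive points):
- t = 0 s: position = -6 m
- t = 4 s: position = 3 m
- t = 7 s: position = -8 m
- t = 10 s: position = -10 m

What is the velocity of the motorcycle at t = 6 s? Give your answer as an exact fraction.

Velocity is the slope of the x-t graph on 4–7 s: (-8 − 3)/(7 − 4) = -11/3 m/s.

-11/3 m/s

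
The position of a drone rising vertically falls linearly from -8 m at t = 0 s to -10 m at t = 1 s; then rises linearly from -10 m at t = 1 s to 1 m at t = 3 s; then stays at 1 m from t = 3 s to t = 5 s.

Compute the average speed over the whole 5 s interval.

2.6 m/s

Average speed = (total path length)/(elapsed time); on a piecewise-linear x-t graph the path length is Σ|Δx|.
0–1 s: |Δx| = |-10 − -8| = 2 m
1–3 s: |Δx| = |1 − -10| = 11 m
3–5 s: |Δx| = |1 − 1| = 0 m
Total path = 13 m; average speed = 13/5 = 2.6 m/s.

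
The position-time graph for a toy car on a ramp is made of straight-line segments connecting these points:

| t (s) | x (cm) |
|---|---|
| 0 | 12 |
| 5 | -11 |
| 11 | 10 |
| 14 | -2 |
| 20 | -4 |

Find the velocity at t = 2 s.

-4.6 cm/s

Velocity is the slope of the x-t graph on 0–5 s: (-11 − 12)/(5 − 0) = -4.6 cm/s.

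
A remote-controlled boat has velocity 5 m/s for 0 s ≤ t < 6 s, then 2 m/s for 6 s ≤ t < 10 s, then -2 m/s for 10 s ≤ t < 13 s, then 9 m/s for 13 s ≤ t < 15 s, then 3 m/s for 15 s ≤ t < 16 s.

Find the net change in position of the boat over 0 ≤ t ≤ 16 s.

Net displacement equals the area under the velocity-time graph (areas below the axis count negative).
0–6 s: 5 × 6 = 30 m
6–10 s: 2 × 4 = 8 m
10–13 s: -2 × 3 = -6 m
13–15 s: 9 × 2 = 18 m
15–16 s: 3 × 1 = 3 m
Net displacement = 53 m

53 m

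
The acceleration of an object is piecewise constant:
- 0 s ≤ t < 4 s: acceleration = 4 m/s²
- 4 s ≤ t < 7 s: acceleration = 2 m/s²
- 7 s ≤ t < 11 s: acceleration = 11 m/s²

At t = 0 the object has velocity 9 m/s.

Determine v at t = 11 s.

75 m/s

Δv equals the area under the a-t graph; then v = v₀ + Δv.
0–4 s: 4 × 4 = 16 m/s
4–7 s: 2 × 3 = 6 m/s
7–11 s: 11 × 4 = 44 m/s
Δv = 66 m/s, so v(11) = 9 + (66) = 75 m/s.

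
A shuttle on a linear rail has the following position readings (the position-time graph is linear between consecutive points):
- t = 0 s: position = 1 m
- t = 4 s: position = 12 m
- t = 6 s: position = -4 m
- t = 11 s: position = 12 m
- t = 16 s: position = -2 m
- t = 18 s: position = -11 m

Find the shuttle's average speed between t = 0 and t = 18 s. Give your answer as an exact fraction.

Average speed = (total path length)/(elapsed time); on a piecewise-linear x-t graph the path length is Σ|Δx|.
0–4 s: |Δx| = |12 − 1| = 11 m
4–6 s: |Δx| = |-4 − 12| = 16 m
6–11 s: |Δx| = |12 − -4| = 16 m
11–16 s: |Δx| = |-2 − 12| = 14 m
16–18 s: |Δx| = |-11 − -2| = 9 m
Total path = 66 m; average speed = 66/18 = 11/3 m/s.

11/3 m/s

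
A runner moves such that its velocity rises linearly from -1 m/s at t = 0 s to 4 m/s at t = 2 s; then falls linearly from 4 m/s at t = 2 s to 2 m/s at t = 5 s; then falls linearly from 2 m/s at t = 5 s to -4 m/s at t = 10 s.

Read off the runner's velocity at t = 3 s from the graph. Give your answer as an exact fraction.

On 2–5 s the graph is linear from 4 to 2 m/s: v(3) = 4 + (2 − 4)·(3 − 2)/(5 − 2) = 10/3 m/s.

10/3 m/s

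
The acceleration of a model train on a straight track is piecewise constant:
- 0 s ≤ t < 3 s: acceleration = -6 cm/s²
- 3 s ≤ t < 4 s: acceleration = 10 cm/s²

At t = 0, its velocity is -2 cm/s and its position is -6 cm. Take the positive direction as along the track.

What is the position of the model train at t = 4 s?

On each constant-a segment, Δv = aΔt and Δx = v₀Δt + ½aΔt²; chain segment to segment.
0–3 s: v starts -2 cm/s; Δx = -2·3 + ½·-6·3² = -33 cm; v ends -20 cm/s.
3–4 s: v starts -20 cm/s; Δx = -20·1 + ½·10·1² = -15 cm; v ends -10 cm/s.
x(4) = -6 + Σ Δx = -54 cm.

-54 cm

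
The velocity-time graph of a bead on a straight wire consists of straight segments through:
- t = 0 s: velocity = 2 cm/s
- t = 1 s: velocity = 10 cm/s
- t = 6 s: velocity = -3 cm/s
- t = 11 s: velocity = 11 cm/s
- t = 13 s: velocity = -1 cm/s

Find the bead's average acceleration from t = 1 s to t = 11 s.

0.1 cm/s²

Average acceleration = Δv/Δt = (11 − 10)/(11 − 1) = 0.1 cm/s².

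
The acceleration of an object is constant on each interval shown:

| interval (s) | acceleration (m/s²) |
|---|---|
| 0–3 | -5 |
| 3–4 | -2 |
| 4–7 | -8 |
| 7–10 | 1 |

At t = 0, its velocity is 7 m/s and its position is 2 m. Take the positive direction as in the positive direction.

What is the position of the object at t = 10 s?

-172 m

On each constant-a segment, Δv = aΔt and Δx = v₀Δt + ½aΔt²; chain segment to segment.
0–3 s: v starts 7 m/s; Δx = 7·3 + ½·-5·3² = -1.5 m; v ends -8 m/s.
3–4 s: v starts -8 m/s; Δx = -8·1 + ½·-2·1² = -9 m; v ends -10 m/s.
4–7 s: v starts -10 m/s; Δx = -10·3 + ½·-8·3² = -66 m; v ends -34 m/s.
7–10 s: v starts -34 m/s; Δx = -34·3 + ½·1·3² = -97.5 m; v ends -31 m/s.
x(10) = 2 + Σ Δx = -172 m.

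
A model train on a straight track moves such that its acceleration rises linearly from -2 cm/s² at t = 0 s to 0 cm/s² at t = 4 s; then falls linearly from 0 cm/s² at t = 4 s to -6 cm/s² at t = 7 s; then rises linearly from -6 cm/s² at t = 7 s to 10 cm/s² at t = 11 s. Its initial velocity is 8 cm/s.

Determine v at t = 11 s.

3 cm/s

Δv equals the area under the a-t graph; then v = v₀ + Δv.
0–4 s: ½(-2 + 0)(4) = -4 cm/s
4–7 s: ½(0 + -6)(3) = -9 cm/s
7–11 s: ½(-6 + 10)(4) = 8 cm/s
Δv = -5 cm/s, so v(11) = 8 + (-5) = 3 cm/s.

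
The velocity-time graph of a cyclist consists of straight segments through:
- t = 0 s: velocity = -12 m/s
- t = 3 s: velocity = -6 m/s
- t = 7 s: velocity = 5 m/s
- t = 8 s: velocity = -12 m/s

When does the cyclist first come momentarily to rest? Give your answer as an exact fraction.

t = 57/11 s

v changes sign on 3–7 s (from -6 to 5); the graph is linear there, so v = 0 at t = 3 + (6)·(7 − 3)/(5 − -6) = 57/11 s.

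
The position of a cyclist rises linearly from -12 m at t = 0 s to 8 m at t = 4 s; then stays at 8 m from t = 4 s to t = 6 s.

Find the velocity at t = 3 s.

Velocity is the slope of the x-t graph on 0–4 s: (8 − -12)/(4 − 0) = 5 m/s.

5 m/s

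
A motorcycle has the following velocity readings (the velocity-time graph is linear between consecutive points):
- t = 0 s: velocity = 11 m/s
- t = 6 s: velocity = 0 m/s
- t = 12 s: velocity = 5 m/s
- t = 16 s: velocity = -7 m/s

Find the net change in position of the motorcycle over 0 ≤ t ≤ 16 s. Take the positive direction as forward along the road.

44 m

Displacement is the signed area under the v-t curve.
0–6 s: ½(11 + 0)(6) = 33 m
6–12 s: ½(0 + 5)(6) = 15 m
12–16 s: ½(5 + -7)(4) = -4 m
Net displacement = 44 m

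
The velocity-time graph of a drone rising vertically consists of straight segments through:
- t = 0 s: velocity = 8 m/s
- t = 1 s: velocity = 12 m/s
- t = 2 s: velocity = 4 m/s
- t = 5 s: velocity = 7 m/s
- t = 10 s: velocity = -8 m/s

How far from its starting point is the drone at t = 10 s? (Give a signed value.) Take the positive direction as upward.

Displacement is the signed area under the v-t curve.
0–1 s: ½(8 + 12)(1) = 10 m
1–2 s: ½(12 + 4)(1) = 8 m
2–5 s: ½(4 + 7)(3) = 16.5 m
5–10 s: ½(7 + -8)(5) = -2.5 m
Net displacement = 32 m

32 m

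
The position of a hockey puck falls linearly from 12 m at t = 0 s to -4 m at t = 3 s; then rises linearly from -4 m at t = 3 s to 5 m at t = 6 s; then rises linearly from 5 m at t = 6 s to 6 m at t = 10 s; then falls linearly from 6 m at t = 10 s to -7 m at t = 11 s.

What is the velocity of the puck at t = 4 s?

3 m/s

Velocity is the slope of the x-t graph on 3–6 s: (5 − -4)/(6 − 3) = 3 m/s.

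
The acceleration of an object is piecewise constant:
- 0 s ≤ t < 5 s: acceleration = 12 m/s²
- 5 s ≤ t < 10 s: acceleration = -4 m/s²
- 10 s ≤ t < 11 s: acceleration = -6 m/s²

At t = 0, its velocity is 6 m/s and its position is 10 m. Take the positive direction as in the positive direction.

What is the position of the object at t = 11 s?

On each constant-a segment, Δv = aΔt and Δx = v₀Δt + ½aΔt²; chain segment to segment.
0–5 s: v starts 6 m/s; Δx = 6·5 + ½·12·5² = 180 m; v ends 66 m/s.
5–10 s: v starts 66 m/s; Δx = 66·5 + ½·-4·5² = 280 m; v ends 46 m/s.
10–11 s: v starts 46 m/s; Δx = 46·1 + ½·-6·1² = 43 m; v ends 40 m/s.
x(11) = 10 + Σ Δx = 513 m.

513 m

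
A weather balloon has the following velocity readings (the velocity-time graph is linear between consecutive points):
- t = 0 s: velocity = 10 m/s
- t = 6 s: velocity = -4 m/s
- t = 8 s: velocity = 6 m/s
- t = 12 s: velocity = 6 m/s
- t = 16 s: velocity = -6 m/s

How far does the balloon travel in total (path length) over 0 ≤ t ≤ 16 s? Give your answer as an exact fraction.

Total distance travelled is ∫|v| dt — sum the magnitudes of each area piece.
0–6 s: v = 0 at t = 30/7 s; triangle areas 150/7 + 24/7 = 174/7 m
6–8 s: v = 0 at t = 6.8 s; triangle areas 1.6 + 3.6 = 5.2 m
8–12 s: |6| × 4 = 24 m
12–16 s: v = 0 at t = 14 s; triangle areas 6 + 6 = 12 m
Total distance = 2312/35 m

2312/35 m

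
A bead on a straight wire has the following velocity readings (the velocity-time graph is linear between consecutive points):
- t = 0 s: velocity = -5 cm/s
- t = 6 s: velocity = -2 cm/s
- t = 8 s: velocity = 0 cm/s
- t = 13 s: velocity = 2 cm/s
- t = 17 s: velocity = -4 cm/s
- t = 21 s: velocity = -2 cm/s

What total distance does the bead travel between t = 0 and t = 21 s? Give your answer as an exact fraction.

140/3 cm

Distance (not displacement) is the total path length: add the absolute areas under v-t.
0–6 s: |½(-5 + -2)(6)| = 21 cm
6–8 s: |½(-2 + 0)(2)| = 2 cm
8–13 s: |½(0 + 2)(5)| = 5 cm
13–17 s: v = 0 at t = 43/3 s; triangle areas 4/3 + 16/3 = 20/3 cm
17–21 s: |½(-4 + -2)(4)| = 12 cm
Total distance = 140/3 cm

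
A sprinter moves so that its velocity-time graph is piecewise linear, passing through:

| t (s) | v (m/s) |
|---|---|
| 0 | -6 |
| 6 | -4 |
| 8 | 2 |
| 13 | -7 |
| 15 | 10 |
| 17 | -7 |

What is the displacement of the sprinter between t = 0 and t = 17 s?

-38.5 m

Net displacement equals the area under the velocity-time graph (areas below the axis count negative).
0–6 s: ½(-6 + -4)(6) = -30 m
6–8 s: ½(-4 + 2)(2) = -2 m
8–13 s: ½(2 + -7)(5) = -12.5 m
13–15 s: ½(-7 + 10)(2) = 3 m
15–17 s: ½(10 + -7)(2) = 3 m
Net displacement = -38.5 m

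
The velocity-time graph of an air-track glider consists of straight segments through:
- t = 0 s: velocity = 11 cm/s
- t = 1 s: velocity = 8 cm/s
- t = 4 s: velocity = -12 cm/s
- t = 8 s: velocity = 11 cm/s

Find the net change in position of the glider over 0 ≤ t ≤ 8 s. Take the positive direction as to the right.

1.5 cm

Displacement is the signed area under the v-t curve.
0–1 s: ½(11 + 8)(1) = 9.5 cm
1–4 s: ½(8 + -12)(3) = -6 cm
4–8 s: ½(-12 + 11)(4) = -2 cm
Net displacement = 1.5 cm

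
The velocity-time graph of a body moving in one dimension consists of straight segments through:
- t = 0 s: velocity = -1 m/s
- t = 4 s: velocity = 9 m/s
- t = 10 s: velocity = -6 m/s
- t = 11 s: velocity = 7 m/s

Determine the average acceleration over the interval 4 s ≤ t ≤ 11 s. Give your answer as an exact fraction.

-2/7 m/s²

Average acceleration = Δv/Δt = (7 − 9)/(11 − 4) = -2/7 m/s².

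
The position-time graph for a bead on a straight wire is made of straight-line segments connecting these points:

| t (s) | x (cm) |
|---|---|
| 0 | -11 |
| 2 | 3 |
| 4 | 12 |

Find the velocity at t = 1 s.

7 cm/s

Velocity is the slope of the x-t graph on 0–2 s: (3 − -11)/(2 − 0) = 7 cm/s.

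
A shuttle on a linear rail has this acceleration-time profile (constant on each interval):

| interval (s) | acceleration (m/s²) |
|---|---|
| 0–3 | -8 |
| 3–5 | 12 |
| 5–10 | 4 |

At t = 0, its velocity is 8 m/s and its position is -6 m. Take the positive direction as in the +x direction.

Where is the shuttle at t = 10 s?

On each constant-a segment, Δv = aΔt and Δx = v₀Δt + ½aΔt²; chain segment to segment.
0–3 s: v starts 8 m/s; Δx = 8·3 + ½·-8·3² = -12 m; v ends -16 m/s.
3–5 s: v starts -16 m/s; Δx = -16·2 + ½·12·2² = -8 m; v ends 8 m/s.
5–10 s: v starts 8 m/s; Δx = 8·5 + ½·4·5² = 90 m; v ends 28 m/s.
x(10) = -6 + Σ Δx = 64 m.

64 m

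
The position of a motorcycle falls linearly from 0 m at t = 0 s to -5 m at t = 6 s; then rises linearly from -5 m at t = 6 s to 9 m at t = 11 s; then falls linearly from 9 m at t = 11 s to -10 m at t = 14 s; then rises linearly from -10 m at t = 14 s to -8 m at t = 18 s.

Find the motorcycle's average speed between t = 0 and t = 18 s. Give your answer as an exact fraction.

Average speed = (total path length)/(elapsed time); on a piecewise-linear x-t graph the path length is Σ|Δx|.
0–6 s: |Δx| = |-5 − 0| = 5 m
6–11 s: |Δx| = |9 − -5| = 14 m
11–14 s: |Δx| = |-10 − 9| = 19 m
14–18 s: |Δx| = |-8 − -10| = 2 m
Total path = 40 m; average speed = 40/18 = 20/9 m/s.

20/9 m/s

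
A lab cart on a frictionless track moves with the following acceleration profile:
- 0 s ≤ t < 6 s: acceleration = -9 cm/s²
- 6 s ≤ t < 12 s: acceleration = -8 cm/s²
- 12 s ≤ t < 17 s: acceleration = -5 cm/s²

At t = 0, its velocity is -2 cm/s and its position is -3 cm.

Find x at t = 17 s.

On each constant-a segment, Δv = aΔt and Δx = v₀Δt + ½aΔt²; chain segment to segment.
0–6 s: v starts -2 cm/s; Δx = -2·6 + ½·-9·6² = -174 cm; v ends -56 cm/s.
6–12 s: v starts -56 cm/s; Δx = -56·6 + ½·-8·6² = -480 cm; v ends -104 cm/s.
12–17 s: v starts -104 cm/s; Δx = -104·5 + ½·-5·5² = -582.5 cm; v ends -129 cm/s.
x(17) = -3 + Σ Δx = -1239.5 cm.

-1239.5 cm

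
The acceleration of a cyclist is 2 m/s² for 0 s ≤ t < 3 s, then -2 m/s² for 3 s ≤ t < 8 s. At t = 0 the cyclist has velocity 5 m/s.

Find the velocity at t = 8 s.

1 m/s

Δv equals the area under the a-t graph; then v = v₀ + Δv.
0–3 s: 2 × 3 = 6 m/s
3–8 s: -2 × 5 = -10 m/s
Δv = -4 m/s, so v(8) = 5 + (-4) = 1 m/s.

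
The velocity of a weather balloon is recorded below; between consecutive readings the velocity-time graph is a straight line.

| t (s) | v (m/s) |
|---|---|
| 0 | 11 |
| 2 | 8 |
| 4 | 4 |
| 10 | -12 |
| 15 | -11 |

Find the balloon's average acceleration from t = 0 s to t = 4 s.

Average acceleration = Δv/Δt = (4 − 11)/(4 − 0) = -1.75 m/s².

-1.75 m/s²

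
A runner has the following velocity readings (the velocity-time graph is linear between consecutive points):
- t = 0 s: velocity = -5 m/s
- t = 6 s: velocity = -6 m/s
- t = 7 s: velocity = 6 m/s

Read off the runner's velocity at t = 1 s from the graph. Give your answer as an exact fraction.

-31/6 m/s

On 0–6 s the graph is linear from -5 to -6 m/s: v(1) = -5 + (-6 − -5)·(1 − 0)/(6 − 0) = -31/6 m/s.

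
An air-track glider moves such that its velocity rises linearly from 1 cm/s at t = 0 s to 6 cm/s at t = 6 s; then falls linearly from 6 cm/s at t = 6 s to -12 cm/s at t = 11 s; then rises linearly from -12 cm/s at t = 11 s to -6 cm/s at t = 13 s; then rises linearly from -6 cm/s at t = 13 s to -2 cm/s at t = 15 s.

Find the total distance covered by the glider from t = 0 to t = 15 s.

Distance (not displacement) is the total path length: add the absolute areas under v-t.
0–6 s: |½(1 + 6)(6)| = 21 cm
6–11 s: v = 0 at t = 23/3 s; triangle areas 5 + 20 = 25 cm
11–13 s: |½(-12 + -6)(2)| = 18 cm
13–15 s: |½(-6 + -2)(2)| = 8 cm
Total distance = 72 cm

72 cm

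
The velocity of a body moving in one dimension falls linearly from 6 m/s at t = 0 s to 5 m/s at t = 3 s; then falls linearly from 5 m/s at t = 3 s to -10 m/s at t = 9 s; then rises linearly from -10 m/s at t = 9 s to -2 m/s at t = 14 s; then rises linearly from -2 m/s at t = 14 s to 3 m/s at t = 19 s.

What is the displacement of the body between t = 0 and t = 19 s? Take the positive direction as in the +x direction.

-26 m

Net displacement equals the area under the velocity-time graph (areas below the axis count negative).
0–3 s: ½(6 + 5)(3) = 16.5 m
3–9 s: ½(5 + -10)(6) = -15 m
9–14 s: ½(-10 + -2)(5) = -30 m
14–19 s: ½(-2 + 3)(5) = 2.5 m
Net displacement = -26 m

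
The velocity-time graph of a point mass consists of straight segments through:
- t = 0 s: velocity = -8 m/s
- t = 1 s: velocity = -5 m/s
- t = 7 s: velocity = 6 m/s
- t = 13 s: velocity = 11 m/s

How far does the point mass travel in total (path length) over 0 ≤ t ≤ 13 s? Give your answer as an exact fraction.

1631/22 m

Total distance travelled is ∫|v| dt — sum the magnitudes of each area piece.
0–1 s: |½(-8 + -5)(1)| = 6.5 m
1–7 s: v = 0 at t = 41/11 s; triangle areas 75/11 + 108/11 = 183/11 m
7–13 s: |½(6 + 11)(6)| = 51 m
Total distance = 1631/22 m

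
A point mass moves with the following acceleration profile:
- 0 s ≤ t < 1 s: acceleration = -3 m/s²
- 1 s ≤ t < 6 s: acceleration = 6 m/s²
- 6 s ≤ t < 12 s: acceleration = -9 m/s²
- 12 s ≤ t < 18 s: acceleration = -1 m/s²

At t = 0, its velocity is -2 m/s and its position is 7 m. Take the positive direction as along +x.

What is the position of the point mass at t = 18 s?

-150.5 m

On each constant-a segment, Δv = aΔt and Δx = v₀Δt + ½aΔt²; chain segment to segment.
0–1 s: v starts -2 m/s; Δx = -2·1 + ½·-3·1² = -3.5 m; v ends -5 m/s.
1–6 s: v starts -5 m/s; Δx = -5·5 + ½·6·5² = 50 m; v ends 25 m/s.
6–12 s: v starts 25 m/s; Δx = 25·6 + ½·-9·6² = -12 m; v ends -29 m/s.
12–18 s: v starts -29 m/s; Δx = -29·6 + ½·-1·6² = -192 m; v ends -35 m/s.
x(18) = 7 + Σ Δx = -150.5 m.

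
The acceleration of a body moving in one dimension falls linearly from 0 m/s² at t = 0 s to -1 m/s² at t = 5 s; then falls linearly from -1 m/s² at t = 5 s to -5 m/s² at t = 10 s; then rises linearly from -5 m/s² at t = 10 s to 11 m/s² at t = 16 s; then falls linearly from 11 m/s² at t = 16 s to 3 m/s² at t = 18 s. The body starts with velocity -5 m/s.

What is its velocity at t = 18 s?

9.5 m/s

Δv equals the area under the a-t graph; then v = v₀ + Δv.
0–5 s: ½(0 + -1)(5) = -2.5 m/s
5–10 s: ½(-1 + -5)(5) = -15 m/s
10–16 s: ½(-5 + 11)(6) = 18 m/s
16–18 s: ½(11 + 3)(2) = 14 m/s
Δv = 14.5 m/s, so v(18) = -5 + (14.5) = 9.5 m/s.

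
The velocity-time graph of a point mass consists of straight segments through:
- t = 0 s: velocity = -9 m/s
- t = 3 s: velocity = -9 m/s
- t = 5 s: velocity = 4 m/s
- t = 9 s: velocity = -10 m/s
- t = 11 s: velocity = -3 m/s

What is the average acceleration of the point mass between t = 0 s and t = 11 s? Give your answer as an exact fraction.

Average acceleration = Δv/Δt = (-3 − -9)/(11 − 0) = 6/11 m/s².

6/11 m/s²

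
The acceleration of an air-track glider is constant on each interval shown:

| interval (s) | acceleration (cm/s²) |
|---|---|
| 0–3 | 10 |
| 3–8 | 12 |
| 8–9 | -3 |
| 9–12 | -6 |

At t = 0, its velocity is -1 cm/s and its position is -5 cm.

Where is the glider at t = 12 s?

650.5 cm

On each constant-a segment, Δv = aΔt and Δx = v₀Δt + ½aΔt²; chain segment to segment.
0–3 s: v starts -1 cm/s; Δx = -1·3 + ½·10·3² = 42 cm; v ends 29 cm/s.
3–8 s: v starts 29 cm/s; Δx = 29·5 + ½·12·5² = 295 cm; v ends 89 cm/s.
8–9 s: v starts 89 cm/s; Δx = 89·1 + ½·-3·1² = 87.5 cm; v ends 86 cm/s.
9–12 s: v starts 86 cm/s; Δx = 86·3 + ½·-6·3² = 231 cm; v ends 68 cm/s.
x(12) = -5 + Σ Δx = 650.5 cm.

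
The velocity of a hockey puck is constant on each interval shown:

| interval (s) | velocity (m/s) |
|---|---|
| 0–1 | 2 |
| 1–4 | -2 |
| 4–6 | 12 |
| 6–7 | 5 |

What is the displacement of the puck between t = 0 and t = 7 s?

25 m

Displacement is the signed area under the v-t curve.
0–1 s: 2 × 1 = 2 m
1–4 s: -2 × 3 = -6 m
4–6 s: 12 × 2 = 24 m
6–7 s: 5 × 1 = 5 m
Net displacement = 25 m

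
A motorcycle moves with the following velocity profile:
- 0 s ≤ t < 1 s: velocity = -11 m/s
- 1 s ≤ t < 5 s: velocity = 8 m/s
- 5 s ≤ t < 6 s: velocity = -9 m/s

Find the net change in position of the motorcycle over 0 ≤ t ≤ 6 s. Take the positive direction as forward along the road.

Displacement is the signed area under the v-t curve.
0–1 s: -11 × 1 = -11 m
1–5 s: 8 × 4 = 32 m
5–6 s: -9 × 1 = -9 m
Net displacement = 12 m

12 m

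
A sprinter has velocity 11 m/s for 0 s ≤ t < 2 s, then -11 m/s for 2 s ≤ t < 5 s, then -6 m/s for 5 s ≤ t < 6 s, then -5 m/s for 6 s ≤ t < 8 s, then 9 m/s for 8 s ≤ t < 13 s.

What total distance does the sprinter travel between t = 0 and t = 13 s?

Distance (not displacement) is the total path length: add the absolute areas under v-t.
0–2 s: |11| × 2 = 22 m
2–5 s: |-11| × 3 = 33 m
5–6 s: |-6| × 1 = 6 m
6–8 s: |-5| × 2 = 10 m
8–13 s: |9| × 5 = 45 m
Total distance = 116 m

116 m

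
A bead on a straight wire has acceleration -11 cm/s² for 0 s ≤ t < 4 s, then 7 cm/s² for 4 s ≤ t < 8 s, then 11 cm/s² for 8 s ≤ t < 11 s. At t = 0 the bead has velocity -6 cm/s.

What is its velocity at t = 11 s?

11 cm/s

Δv equals the area under the a-t graph; then v = v₀ + Δv.
0–4 s: -11 × 4 = -44 cm/s
4–8 s: 7 × 4 = 28 cm/s
8–11 s: 11 × 3 = 33 cm/s
Δv = 17 cm/s, so v(11) = -6 + (17) = 11 cm/s.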